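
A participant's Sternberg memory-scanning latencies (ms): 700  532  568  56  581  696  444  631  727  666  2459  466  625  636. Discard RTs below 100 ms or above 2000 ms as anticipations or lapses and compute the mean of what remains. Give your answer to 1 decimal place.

Excluded: 56, 2459
Retained (n=12): Σ = 7272
Mean = 7272/12 = 606.0000

606.0 ms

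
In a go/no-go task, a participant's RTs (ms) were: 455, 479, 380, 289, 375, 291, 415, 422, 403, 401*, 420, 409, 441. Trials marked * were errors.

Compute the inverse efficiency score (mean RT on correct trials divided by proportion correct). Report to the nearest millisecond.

Correct trials (n=12): 455, 479, 380, 289, 375, 291, 415, 422, 403, 420, 409, 441
Mean correct RT = 4779/12 = 398.2500 ms
Proportion correct = 12/13
IES = 398.2500 / (12/13) = 431.438 ms

431 ms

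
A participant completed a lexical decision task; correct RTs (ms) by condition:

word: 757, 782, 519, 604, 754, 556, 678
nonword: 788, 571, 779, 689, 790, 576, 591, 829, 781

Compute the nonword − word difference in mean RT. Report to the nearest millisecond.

46 ms

M(word) = 4650/7 = 664.286
M(nonword) = 6394/9 = 710.444
Difference = 710.444 − 664.286 = 46.159 ms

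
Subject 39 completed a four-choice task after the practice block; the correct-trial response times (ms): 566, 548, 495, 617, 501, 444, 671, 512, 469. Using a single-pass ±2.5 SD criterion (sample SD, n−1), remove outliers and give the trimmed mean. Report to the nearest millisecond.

536 ms

n = 9, ΣRT = 4823, M = 535.889
Σ(x−M)² = 42264.89; s = √(42264.89/8) = 72.685
Cutoffs: 535.889 ± 2.5·72.685 → [354.2, 717.6]
No RTs fall outside the cutoffs; all 9 retained. Mean = 4823/9 = 535.889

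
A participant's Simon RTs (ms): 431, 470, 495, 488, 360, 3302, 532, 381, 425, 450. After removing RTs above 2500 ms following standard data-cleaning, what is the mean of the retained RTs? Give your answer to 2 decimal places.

Excluded: 3302
Retained (n=9): Σ = 4032
Mean = 4032/9 = 448.0000

448.00 ms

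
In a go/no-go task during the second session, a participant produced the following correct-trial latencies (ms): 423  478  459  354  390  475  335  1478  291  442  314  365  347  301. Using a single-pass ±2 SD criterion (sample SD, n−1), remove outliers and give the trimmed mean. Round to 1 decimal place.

n = 14, ΣRT = 6452, M = 460.857
Σ(x−M)² = 1167269.71; s = √(1167269.71/13) = 299.650
Cutoffs: 460.857 ± 2·299.650 → [-138.4, 1060.2]
Outside: 1478 → excluded.
Retained (n=13): Σ = 4974, mean = 4974/13 = 382.615

382.6 ms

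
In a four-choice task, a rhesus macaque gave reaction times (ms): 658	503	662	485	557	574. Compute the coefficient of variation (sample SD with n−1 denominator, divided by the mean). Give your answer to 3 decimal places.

0.131

n = 6, Σ = 3439, M = 573.1667
Σ(x−M)² = 28046.833; s = √(28046.833/5) = 74.8957
CV = 74.8957 / 573.1667 = 0.13067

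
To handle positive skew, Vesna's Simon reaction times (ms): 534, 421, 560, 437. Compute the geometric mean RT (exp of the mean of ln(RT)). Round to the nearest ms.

ln(RT): 6.2804, 6.0426, 6.3279, 6.0799
Mean ln(RT) = 24.7309/4 = 6.18272
Geometric mean = exp(6.18272) = 484.31 ms

484 ms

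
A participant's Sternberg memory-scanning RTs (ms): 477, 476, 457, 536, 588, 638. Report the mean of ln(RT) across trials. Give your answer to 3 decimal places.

ln(RT): 6.1675, 6.1654, 6.1247, 6.2841, 6.3767, 6.4583
Σ ln(RT) = 37.5768
Mean = 37.5768/6 = 6.26280

6.263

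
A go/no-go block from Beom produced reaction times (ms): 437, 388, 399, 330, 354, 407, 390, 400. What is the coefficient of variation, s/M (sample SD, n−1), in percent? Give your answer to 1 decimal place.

n = 8, Σ = 3105, M = 388.1250
Σ(x−M)² = 7550.875; s = √(7550.875/7) = 32.8435
CV = 32.8435 / 388.1250 = 0.08462 = 8.462%

8.5%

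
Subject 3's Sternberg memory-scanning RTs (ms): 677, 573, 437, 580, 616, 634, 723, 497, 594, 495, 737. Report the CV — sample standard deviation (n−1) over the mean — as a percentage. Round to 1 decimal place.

15.9%

n = 11, Σ = 6563, M = 596.6364
Σ(x−M)² = 90482.545; s = √(90482.545/10) = 95.1223
CV = 95.1223 / 596.6364 = 0.15943 = 15.943%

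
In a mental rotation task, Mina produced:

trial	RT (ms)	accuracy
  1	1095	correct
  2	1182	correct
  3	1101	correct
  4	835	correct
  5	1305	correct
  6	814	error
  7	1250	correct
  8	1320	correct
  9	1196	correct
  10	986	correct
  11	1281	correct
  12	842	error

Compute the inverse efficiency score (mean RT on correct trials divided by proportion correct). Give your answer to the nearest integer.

Correct trials (n=10): 1095, 1182, 1101, 835, 1305, 1250, 1320, 1196, 986, 1281
Mean correct RT = 11551/10 = 1155.1000 ms
Proportion correct = 10/12
IES = 1155.1000 / (10/12) = 1386.120 ms

1386 ms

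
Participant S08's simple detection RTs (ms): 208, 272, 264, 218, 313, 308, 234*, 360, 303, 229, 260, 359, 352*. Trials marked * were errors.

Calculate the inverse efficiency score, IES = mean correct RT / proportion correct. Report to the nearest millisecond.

332 ms

Correct trials (n=11): 208, 272, 264, 218, 313, 308, 360, 303, 229, 260, 359
Mean correct RT = 3094/11 = 281.2727 ms
Proportion correct = 11/13
IES = 281.2727 / (11/13) = 332.413 ms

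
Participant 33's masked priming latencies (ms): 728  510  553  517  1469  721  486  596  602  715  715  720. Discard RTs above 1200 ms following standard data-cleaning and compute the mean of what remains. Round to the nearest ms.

Excluded: 1469
Retained (n=11): Σ = 6863
Mean = 6863/11 = 623.9091

624 ms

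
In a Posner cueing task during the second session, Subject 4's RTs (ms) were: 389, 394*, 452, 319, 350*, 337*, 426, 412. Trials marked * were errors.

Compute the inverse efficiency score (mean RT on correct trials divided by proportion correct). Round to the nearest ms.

Correct trials (n=5): 389, 452, 319, 426, 412
Mean correct RT = 1998/5 = 399.6000 ms
Proportion correct = 5/8
IES = 399.6000 / (5/8) = 639.360 ms

639 ms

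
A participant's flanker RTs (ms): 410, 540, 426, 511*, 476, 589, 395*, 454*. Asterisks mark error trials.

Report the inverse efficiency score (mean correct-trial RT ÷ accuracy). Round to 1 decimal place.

781.1 ms

Correct trials (n=5): 410, 540, 426, 476, 589
Mean correct RT = 2441/5 = 488.2000 ms
Proportion correct = 5/8
IES = 488.2000 / (5/8) = 781.120 ms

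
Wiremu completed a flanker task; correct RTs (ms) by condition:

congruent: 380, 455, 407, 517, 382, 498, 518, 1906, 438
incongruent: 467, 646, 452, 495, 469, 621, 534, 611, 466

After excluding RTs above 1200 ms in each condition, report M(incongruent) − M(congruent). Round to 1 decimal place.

79.6 ms

congruent: exclude 1906
M(congruent) = 3595/8 = 449.375
M(incongruent) = 4761/9 = 529.000
Difference = 529.000 − 449.375 = 79.625 ms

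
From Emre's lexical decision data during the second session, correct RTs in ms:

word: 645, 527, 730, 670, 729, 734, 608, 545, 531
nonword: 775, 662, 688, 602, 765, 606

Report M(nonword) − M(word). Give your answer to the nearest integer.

48 ms

M(word) = 5719/9 = 635.444
M(nonword) = 4098/6 = 683.000
Difference = 683.000 − 635.444 = 47.556 ms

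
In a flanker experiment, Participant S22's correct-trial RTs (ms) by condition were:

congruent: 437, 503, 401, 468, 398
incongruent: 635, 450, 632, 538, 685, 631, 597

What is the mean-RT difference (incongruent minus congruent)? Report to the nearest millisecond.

154 ms

M(congruent) = 2207/5 = 441.400
M(incongruent) = 4168/7 = 595.429
Difference = 595.429 − 441.400 = 154.029 ms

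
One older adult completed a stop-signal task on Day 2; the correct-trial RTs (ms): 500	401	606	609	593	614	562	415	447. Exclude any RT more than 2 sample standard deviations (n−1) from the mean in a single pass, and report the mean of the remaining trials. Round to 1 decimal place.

527.4 ms

n = 9, ΣRT = 4747, M = 527.444
Σ(x−M)² = 61662.22; s = √(61662.22/8) = 87.794
Cutoffs: 527.444 ± 2·87.794 → [351.9, 703.0]
No RTs fall outside the cutoffs; all 9 retained. Mean = 4747/9 = 527.444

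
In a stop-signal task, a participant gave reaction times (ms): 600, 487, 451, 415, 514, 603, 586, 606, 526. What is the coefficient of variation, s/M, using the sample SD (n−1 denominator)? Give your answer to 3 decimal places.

n = 9, Σ = 4788, M = 532.0000
Σ(x−M)² = 40692.000; s = √(40692.000/8) = 71.3197
CV = 71.3197 / 532.0000 = 0.13406

0.134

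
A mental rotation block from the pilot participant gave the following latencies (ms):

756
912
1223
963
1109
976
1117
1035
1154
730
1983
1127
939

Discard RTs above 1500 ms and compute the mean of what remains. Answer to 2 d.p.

1003.42 ms

Excluded: 1983
Retained (n=12): Σ = 12041
Mean = 12041/12 = 1003.4167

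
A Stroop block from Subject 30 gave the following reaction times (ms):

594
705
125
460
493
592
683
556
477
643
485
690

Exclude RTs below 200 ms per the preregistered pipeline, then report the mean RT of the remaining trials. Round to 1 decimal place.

Excluded: 125
Retained (n=11): Σ = 6378
Mean = 6378/11 = 579.8182

579.8 ms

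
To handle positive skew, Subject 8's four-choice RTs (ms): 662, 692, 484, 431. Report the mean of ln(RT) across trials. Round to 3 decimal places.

ln(RT): 6.4953, 6.5396, 6.1821, 6.0661
Σ ln(RT) = 25.2830
Mean = 25.2830/4 = 6.32076

6.321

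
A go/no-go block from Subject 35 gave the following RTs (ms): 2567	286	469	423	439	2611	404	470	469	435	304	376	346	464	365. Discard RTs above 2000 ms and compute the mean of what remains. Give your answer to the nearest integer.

Excluded: 2567, 2611
Retained (n=13): Σ = 5250
Mean = 5250/13 = 403.8462

404 ms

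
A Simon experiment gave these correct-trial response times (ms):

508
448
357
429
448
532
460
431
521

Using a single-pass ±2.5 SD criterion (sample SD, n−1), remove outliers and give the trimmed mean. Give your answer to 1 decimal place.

459.3 ms

n = 9, ΣRT = 4134, M = 459.333
Σ(x−M)² = 23904.00; s = √(23904.00/8) = 54.663
Cutoffs: 459.333 ± 2.5·54.663 → [322.7, 596.0]
No RTs fall outside the cutoffs; all 9 retained. Mean = 4134/9 = 459.333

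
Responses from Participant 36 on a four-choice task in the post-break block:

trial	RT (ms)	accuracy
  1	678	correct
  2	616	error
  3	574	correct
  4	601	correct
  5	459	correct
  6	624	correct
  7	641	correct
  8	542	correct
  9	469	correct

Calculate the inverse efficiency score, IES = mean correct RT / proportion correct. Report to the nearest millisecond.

Correct trials (n=8): 678, 574, 601, 459, 624, 641, 542, 469
Mean correct RT = 4588/8 = 573.5000 ms
Proportion correct = 8/9
IES = 573.5000 / (8/9) = 645.188 ms

645 ms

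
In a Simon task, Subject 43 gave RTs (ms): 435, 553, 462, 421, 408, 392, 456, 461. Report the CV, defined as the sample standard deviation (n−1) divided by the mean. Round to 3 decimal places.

n = 8, Σ = 3588, M = 448.5000
Σ(x−M)² = 17086.000; s = √(17086.000/7) = 49.4050
CV = 49.4050 / 448.5000 = 0.11016

0.110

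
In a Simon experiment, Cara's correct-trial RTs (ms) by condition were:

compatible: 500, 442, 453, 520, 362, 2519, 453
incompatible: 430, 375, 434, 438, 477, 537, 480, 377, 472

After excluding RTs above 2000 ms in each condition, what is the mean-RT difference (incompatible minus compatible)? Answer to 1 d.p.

-8.3 ms

compatible: exclude 2519
M(compatible) = 2730/6 = 455.000
M(incompatible) = 4020/9 = 446.667
Difference = 446.667 − 455.000 = -8.333 ms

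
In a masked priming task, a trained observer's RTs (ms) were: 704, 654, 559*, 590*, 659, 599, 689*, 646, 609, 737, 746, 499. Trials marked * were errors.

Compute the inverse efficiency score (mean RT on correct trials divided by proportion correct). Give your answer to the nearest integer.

867 ms

Correct trials (n=9): 704, 654, 659, 599, 646, 609, 737, 746, 499
Mean correct RT = 5853/9 = 650.3333 ms
Proportion correct = 9/12
IES = 650.3333 / (9/12) = 867.111 ms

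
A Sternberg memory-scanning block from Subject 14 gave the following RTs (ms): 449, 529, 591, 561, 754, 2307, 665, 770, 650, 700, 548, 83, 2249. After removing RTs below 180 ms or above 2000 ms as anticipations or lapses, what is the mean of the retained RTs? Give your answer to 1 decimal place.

Excluded: 83, 2249, 2307
Retained (n=10): Σ = 6217
Mean = 6217/10 = 621.7000

621.7 ms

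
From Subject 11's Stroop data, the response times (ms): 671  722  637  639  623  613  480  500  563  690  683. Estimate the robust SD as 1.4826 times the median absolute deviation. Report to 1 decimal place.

68.2 ms

Sorted: 480, 500, 563, 613, 623, 637, 639, 671, 683, 690, 722 → median = 637
|x − 637| sorted: 0, 2, 14, 24, 34, 46, 53, 74, 85, 137, 157 → MAD = 46
Robust SD ≈ 1.4826 × 46 = 68.200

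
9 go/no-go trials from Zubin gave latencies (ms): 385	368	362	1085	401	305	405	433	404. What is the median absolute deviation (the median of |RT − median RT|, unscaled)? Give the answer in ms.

Sorted: 305, 362, 368, 385, 401, 404, 405, 433, 1085 → median = 401
|x − 401|: 16, 33, 39, 684, 0, 96, 4, 32, 3
Sorted deviations: 0, 3, 4, 16, 32, 33, 39, 96, 684 → MAD = 32

32 ms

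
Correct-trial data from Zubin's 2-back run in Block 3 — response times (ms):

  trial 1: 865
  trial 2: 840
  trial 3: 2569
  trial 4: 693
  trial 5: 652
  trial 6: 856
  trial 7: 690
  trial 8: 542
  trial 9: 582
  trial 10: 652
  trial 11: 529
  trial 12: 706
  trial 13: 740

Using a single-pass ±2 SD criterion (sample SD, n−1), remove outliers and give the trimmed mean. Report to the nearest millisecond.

696 ms

n = 13, ΣRT = 10916, M = 839.692
Σ(x−M)² = 3385162.77; s = √(3385162.77/12) = 531.128
Cutoffs: 839.692 ± 2·531.128 → [-222.6, 1901.9]
Outside: 2569 → excluded.
Retained (n=12): Σ = 8347, mean = 8347/12 = 695.583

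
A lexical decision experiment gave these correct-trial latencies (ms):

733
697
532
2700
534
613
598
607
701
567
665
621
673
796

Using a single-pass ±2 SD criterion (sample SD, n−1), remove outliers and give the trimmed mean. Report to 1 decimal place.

n = 14, ΣRT = 11037, M = 788.357
Σ(x−M)² = 4009303.21; s = √(4009303.21/13) = 555.345
Cutoffs: 788.357 ± 2·555.345 → [-322.3, 1899.0]
Outside: 2700 → excluded.
Retained (n=13): Σ = 8337, mean = 8337/13 = 641.308

641.3 ms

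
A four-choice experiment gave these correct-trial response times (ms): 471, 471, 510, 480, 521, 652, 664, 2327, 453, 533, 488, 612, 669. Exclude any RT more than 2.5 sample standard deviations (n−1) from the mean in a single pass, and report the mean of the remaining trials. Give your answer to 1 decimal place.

543.7 ms

n = 13, ΣRT = 8851, M = 680.846
Σ(x−M)² = 3009929.69; s = √(3009929.69/12) = 500.827
Cutoffs: 680.846 ± 2.5·500.827 → [-571.2, 1932.9]
Outside: 2327 → excluded.
Retained (n=12): Σ = 6524, mean = 6524/12 = 543.667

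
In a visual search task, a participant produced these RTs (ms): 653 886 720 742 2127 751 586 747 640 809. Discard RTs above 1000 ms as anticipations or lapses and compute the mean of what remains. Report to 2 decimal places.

Excluded: 2127
Retained (n=9): Σ = 6534
Mean = 6534/9 = 726.0000

726.00 ms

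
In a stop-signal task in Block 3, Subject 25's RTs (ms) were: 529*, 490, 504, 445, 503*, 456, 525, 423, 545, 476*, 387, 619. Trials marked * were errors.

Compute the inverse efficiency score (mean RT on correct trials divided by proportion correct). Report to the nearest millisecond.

Correct trials (n=9): 490, 504, 445, 456, 525, 423, 545, 387, 619
Mean correct RT = 4394/9 = 488.2222 ms
Proportion correct = 9/12
IES = 488.2222 / (9/12) = 650.963 ms

651 ms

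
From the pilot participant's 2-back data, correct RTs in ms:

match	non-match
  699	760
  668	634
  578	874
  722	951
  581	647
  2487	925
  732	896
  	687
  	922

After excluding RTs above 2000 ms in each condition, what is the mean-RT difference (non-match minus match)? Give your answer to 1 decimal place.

match: exclude 2487
M(match) = 3980/6 = 663.333
M(non-match) = 7296/9 = 810.667
Difference = 810.667 − 663.333 = 147.333 ms

147.3 ms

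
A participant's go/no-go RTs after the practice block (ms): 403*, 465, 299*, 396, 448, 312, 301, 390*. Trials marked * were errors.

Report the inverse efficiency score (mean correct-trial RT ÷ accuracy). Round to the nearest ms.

Correct trials (n=5): 465, 396, 448, 312, 301
Mean correct RT = 1922/5 = 384.4000 ms
Proportion correct = 5/8
IES = 384.4000 / (5/8) = 615.040 ms

615 ms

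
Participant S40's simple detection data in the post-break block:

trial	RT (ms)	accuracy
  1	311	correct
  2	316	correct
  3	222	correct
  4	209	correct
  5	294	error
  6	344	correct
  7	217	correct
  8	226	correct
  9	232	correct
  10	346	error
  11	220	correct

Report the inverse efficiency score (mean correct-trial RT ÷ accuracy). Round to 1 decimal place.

Correct trials (n=9): 311, 316, 222, 209, 344, 217, 226, 232, 220
Mean correct RT = 2297/9 = 255.2222 ms
Proportion correct = 9/11
IES = 255.2222 / (9/11) = 311.938 ms

311.9 ms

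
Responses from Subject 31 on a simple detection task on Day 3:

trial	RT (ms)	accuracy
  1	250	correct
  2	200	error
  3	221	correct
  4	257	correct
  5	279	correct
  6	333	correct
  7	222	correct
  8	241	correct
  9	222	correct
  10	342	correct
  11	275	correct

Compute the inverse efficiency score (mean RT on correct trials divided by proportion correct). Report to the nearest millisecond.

Correct trials (n=10): 250, 221, 257, 279, 333, 222, 241, 222, 342, 275
Mean correct RT = 2642/10 = 264.2000 ms
Proportion correct = 10/11
IES = 264.2000 / (10/11) = 290.620 ms

291 ms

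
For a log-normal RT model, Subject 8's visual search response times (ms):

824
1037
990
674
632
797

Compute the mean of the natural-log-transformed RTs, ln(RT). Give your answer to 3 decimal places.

6.700

ln(RT): 6.7142, 6.9441, 6.8977, 6.5132, 6.4489, 6.6809
Σ ln(RT) = 40.1989
Mean = 40.1989/6 = 6.69982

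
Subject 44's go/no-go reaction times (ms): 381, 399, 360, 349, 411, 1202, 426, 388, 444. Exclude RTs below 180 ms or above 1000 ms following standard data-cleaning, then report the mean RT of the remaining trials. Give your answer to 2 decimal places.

394.75 ms

Excluded: 1202
Retained (n=8): Σ = 3158
Mean = 3158/8 = 394.7500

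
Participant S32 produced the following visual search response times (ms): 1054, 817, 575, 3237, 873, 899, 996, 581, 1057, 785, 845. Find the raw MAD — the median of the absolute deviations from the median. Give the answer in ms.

Sorted: 575, 581, 785, 817, 845, 873, 899, 996, 1054, 1057, 3237 → median = 873
|x − 873|: 181, 56, 298, 2364, 0, 26, 123, 292, 184, 88, 28
Sorted deviations: 0, 26, 28, 56, 88, 123, 181, 184, 292, 298, 2364 → MAD = 123

123 ms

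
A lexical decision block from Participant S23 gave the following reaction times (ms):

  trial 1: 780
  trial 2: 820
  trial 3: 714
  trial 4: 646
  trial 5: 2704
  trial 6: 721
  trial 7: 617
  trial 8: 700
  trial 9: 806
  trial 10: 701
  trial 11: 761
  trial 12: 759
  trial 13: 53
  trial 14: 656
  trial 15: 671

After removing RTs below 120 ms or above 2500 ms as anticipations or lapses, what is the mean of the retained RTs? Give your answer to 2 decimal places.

Excluded: 53, 2704
Retained (n=13): Σ = 9352
Mean = 9352/13 = 719.3846

719.38 ms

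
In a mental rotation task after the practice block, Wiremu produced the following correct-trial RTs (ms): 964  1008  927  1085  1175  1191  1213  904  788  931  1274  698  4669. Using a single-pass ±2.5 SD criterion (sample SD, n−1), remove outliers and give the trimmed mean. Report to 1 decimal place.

1013.2 ms

n = 13, ΣRT = 16827, M = 1294.385
Σ(x−M)² = 12686541.08; s = √(12686541.08/12) = 1028.208
Cutoffs: 1294.385 ± 2.5·1028.208 → [-1276.1, 3864.9]
Outside: 4669 → excluded.
Retained (n=12): Σ = 12158, mean = 12158/12 = 1013.167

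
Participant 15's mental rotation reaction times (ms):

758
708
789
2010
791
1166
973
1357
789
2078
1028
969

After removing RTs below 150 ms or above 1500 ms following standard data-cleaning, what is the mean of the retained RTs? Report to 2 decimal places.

932.80 ms

Excluded: 2010, 2078
Retained (n=10): Σ = 9328
Mean = 9328/10 = 932.8000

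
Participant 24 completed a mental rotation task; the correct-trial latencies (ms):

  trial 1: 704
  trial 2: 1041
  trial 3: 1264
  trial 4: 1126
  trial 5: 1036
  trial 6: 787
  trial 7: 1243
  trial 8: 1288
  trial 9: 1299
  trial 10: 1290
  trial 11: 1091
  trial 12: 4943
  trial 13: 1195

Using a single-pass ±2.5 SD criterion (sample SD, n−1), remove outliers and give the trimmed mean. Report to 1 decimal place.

1113.7 ms

n = 13, ΣRT = 18307, M = 1408.231
Σ(x−M)² = 13964102.31; s = √(13964102.31/12) = 1078.738
Cutoffs: 1408.231 ± 2.5·1078.738 → [-1288.6, 4105.1]
Outside: 4943 → excluded.
Retained (n=12): Σ = 13364, mean = 13364/12 = 1113.667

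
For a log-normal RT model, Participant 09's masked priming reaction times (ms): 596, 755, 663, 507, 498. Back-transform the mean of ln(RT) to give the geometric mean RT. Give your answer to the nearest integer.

ln(RT): 6.3902, 6.6267, 6.4968, 6.2285, 6.2106
Mean ln(RT) = 31.9528/5 = 6.39057
Geometric mean = exp(6.39057) = 596.20 ms

596 ms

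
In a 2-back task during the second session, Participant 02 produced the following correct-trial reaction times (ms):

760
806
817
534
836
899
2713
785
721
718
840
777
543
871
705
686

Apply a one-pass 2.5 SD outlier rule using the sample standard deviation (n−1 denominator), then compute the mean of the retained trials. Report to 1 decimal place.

n = 16, ΣRT = 14011, M = 875.688
Σ(x−M)² = 3760119.44; s = √(3760119.44/15) = 500.674
Cutoffs: 875.688 ± 2.5·500.674 → [-376.0, 2127.4]
Outside: 2713 → excluded.
Retained (n=15): Σ = 11298, mean = 11298/15 = 753.200

753.2 ms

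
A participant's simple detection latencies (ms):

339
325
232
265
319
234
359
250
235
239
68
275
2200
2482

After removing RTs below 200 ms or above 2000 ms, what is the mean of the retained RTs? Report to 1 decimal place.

279.3 ms

Excluded: 68, 2200, 2482
Retained (n=11): Σ = 3072
Mean = 3072/11 = 279.2727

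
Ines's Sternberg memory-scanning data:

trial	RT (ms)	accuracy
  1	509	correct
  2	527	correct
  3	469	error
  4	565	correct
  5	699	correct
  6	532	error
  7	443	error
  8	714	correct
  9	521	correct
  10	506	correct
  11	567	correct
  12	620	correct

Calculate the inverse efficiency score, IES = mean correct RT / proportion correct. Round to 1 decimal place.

774.5 ms

Correct trials (n=9): 509, 527, 565, 699, 714, 521, 506, 567, 620
Mean correct RT = 5228/9 = 580.8889 ms
Proportion correct = 9/12
IES = 580.8889 / (9/12) = 774.519 ms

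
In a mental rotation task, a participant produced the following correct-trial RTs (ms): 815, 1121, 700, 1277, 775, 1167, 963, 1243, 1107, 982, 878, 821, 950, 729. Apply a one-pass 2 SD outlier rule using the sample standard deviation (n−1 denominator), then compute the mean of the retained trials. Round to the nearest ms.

966 ms

n = 14, ΣRT = 13528, M = 966.286
Σ(x−M)² = 473252.86; s = √(473252.86/13) = 190.798
Cutoffs: 966.286 ± 2·190.798 → [584.7, 1347.9]
No RTs fall outside the cutoffs; all 14 retained. Mean = 13528/14 = 966.286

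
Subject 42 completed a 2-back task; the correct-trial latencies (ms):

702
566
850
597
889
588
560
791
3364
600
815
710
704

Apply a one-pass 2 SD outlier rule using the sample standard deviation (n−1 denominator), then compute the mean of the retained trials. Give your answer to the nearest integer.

698 ms

n = 13, ΣRT = 11736, M = 902.769
Σ(x−M)² = 6712952.31; s = √(6712952.31/12) = 747.939
Cutoffs: 902.769 ± 2·747.939 → [-593.1, 2398.6]
Outside: 3364 → excluded.
Retained (n=12): Σ = 8372, mean = 8372/12 = 697.667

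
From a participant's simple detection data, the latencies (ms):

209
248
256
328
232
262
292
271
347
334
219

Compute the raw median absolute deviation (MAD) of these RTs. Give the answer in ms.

30 ms

Sorted: 209, 219, 232, 248, 256, 262, 271, 292, 328, 334, 347 → median = 262
|x − 262|: 53, 14, 6, 66, 30, 0, 30, 9, 85, 72, 43
Sorted deviations: 0, 6, 9, 14, 30, 30, 43, 53, 66, 72, 85 → MAD = 30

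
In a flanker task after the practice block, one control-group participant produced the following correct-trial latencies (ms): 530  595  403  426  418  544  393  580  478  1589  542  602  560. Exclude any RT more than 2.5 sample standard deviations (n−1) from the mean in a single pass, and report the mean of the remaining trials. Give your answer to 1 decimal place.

n = 13, ΣRT = 7660, M = 589.231
Σ(x−M)² = 1149984.31; s = √(1149984.31/12) = 309.567
Cutoffs: 589.231 ± 2.5·309.567 → [-184.7, 1363.1]
Outside: 1589 → excluded.
Retained (n=12): Σ = 6071, mean = 6071/12 = 505.917

505.9 ms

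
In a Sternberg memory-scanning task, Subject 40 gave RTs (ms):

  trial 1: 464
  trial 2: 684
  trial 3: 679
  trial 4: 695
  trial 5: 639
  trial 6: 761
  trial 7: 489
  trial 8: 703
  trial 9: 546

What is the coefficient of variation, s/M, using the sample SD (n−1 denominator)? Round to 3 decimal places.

n = 9, Σ = 5660, M = 628.8889
Σ(x−M)² = 86594.889; s = √(86594.889/8) = 104.0402
CV = 104.0402 / 628.8889 = 0.16543

0.165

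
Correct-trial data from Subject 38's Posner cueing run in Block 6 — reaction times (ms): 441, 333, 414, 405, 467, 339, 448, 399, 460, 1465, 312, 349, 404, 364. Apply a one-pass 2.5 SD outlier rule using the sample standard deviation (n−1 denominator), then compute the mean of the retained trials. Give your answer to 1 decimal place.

395.0 ms

n = 14, ΣRT = 6600, M = 471.429
Σ(x−M)² = 1094959.43; s = √(1094959.43/13) = 290.220
Cutoffs: 471.429 ± 2.5·290.220 → [-254.1, 1197.0]
Outside: 1465 → excluded.
Retained (n=13): Σ = 5135, mean = 5135/13 = 395.000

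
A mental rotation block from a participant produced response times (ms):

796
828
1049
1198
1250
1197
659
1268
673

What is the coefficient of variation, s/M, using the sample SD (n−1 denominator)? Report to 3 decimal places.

0.254

n = 9, Σ = 8918, M = 990.8889
Σ(x−M)² = 508400.889; s = √(508400.889/8) = 252.0915
CV = 252.0915 / 990.8889 = 0.25441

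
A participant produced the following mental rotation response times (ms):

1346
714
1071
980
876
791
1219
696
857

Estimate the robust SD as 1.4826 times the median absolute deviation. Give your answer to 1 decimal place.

Sorted: 696, 714, 791, 857, 876, 980, 1071, 1219, 1346 → median = 876
|x − 876| sorted: 0, 19, 85, 104, 162, 180, 195, 343, 470 → MAD = 162
Robust SD ≈ 1.4826 × 162 = 240.181

240.2 ms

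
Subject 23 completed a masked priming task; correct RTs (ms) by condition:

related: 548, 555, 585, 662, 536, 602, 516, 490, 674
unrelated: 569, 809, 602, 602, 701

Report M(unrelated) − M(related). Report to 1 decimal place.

M(related) = 5168/9 = 574.222
M(unrelated) = 3283/5 = 656.600
Difference = 656.600 − 574.222 = 82.378 ms

82.4 ms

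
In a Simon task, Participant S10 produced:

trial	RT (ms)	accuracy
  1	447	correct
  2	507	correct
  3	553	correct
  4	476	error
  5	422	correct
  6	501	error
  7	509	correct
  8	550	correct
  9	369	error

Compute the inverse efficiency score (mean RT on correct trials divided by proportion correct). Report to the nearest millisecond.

Correct trials (n=6): 447, 507, 553, 422, 509, 550
Mean correct RT = 2988/6 = 498.0000 ms
Proportion correct = 6/9
IES = 498.0000 / (6/9) = 747.000 ms

747 ms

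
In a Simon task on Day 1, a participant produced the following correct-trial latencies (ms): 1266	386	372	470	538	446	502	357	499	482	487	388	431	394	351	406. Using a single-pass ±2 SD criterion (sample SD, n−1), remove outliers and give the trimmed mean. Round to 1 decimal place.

n = 16, ΣRT = 7775, M = 485.938
Σ(x−M)² = 698756.94; s = √(698756.94/15) = 215.833
Cutoffs: 485.938 ± 2·215.833 → [54.3, 917.6]
Outside: 1266 → excluded.
Retained (n=15): Σ = 6509, mean = 6509/15 = 433.933

433.9 ms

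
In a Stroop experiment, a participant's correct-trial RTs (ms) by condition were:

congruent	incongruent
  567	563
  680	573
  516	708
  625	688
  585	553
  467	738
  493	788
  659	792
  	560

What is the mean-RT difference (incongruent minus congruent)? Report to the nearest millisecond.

89 ms

M(congruent) = 4592/8 = 574.000
M(incongruent) = 5963/9 = 662.556
Difference = 662.556 − 574.000 = 88.556 ms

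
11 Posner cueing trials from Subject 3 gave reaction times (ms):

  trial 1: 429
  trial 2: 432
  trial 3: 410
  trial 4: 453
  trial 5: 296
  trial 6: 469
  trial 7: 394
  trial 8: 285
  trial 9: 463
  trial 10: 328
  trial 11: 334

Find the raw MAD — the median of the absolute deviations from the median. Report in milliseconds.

53 ms

Sorted: 285, 296, 328, 334, 394, 410, 429, 432, 453, 463, 469 → median = 410
|x − 410|: 19, 22, 0, 43, 114, 59, 16, 125, 53, 82, 76
Sorted deviations: 0, 16, 19, 22, 43, 53, 59, 76, 82, 114, 125 → MAD = 53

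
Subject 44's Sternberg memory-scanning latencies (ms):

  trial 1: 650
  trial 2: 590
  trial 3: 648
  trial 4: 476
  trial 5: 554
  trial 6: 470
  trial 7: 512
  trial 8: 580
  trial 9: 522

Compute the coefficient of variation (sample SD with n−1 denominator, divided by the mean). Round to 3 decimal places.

0.121

n = 9, Σ = 5002, M = 555.7778
Σ(x−M)² = 35923.556; s = √(35923.556/8) = 67.0108
CV = 67.0108 / 555.7778 = 0.12057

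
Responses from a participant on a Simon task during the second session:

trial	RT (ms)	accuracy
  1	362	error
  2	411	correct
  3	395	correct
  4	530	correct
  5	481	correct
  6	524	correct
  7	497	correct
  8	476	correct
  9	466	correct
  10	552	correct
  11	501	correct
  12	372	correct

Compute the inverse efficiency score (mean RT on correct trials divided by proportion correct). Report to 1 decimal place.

Correct trials (n=11): 411, 395, 530, 481, 524, 497, 476, 466, 552, 501, 372
Mean correct RT = 5205/11 = 473.1818 ms
Proportion correct = 11/12
IES = 473.1818 / (11/12) = 516.198 ms

516.2 ms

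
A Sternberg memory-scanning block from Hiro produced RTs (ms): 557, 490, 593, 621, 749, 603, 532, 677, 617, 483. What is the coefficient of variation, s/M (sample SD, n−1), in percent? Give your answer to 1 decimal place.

n = 10, Σ = 5922, M = 592.2000
Σ(x−M)² = 60571.600; s = √(60571.600/9) = 82.0377
CV = 82.0377 / 592.2000 = 0.13853 = 13.853%

13.9%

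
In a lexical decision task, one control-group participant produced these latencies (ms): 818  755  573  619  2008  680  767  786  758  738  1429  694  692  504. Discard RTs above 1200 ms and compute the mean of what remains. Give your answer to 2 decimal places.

Excluded: 1429, 2008
Retained (n=12): Σ = 8384
Mean = 8384/12 = 698.6667

698.67 ms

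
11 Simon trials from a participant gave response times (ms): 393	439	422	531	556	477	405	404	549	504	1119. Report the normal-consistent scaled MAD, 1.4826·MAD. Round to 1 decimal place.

Sorted: 393, 404, 405, 422, 439, 477, 504, 531, 549, 556, 1119 → median = 477
|x − 477| sorted: 0, 27, 38, 54, 55, 72, 72, 73, 79, 84, 642 → MAD = 72
Robust SD ≈ 1.4826 × 72 = 106.747

106.7 ms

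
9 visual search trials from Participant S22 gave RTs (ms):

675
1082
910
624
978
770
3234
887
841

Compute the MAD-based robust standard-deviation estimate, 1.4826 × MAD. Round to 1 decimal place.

Sorted: 624, 675, 770, 841, 887, 910, 978, 1082, 3234 → median = 887
|x − 887| sorted: 0, 23, 46, 91, 117, 195, 212, 263, 2347 → MAD = 117
Robust SD ≈ 1.4826 × 117 = 173.464

173.5 ms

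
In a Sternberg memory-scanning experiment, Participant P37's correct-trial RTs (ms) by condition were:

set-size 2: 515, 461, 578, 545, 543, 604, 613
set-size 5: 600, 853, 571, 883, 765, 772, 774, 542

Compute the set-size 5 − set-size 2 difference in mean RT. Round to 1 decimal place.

168.7 ms

M(set-size 2) = 3859/7 = 551.286
M(set-size 5) = 5760/8 = 720.000
Difference = 720.000 − 551.286 = 168.714 ms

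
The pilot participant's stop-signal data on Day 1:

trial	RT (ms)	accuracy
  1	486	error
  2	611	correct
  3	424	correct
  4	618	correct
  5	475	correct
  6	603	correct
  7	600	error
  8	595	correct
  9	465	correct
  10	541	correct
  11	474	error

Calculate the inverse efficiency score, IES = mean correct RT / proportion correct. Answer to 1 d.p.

Correct trials (n=8): 611, 424, 618, 475, 603, 595, 465, 541
Mean correct RT = 4332/8 = 541.5000 ms
Proportion correct = 8/11
IES = 541.5000 / (8/11) = 744.562 ms

744.6 ms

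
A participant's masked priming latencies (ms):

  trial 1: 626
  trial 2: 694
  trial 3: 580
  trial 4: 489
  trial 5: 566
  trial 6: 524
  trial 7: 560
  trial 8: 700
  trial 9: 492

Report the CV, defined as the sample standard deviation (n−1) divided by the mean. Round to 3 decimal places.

0.135

n = 9, Σ = 5231, M = 581.2222
Σ(x−M)² = 49255.556; s = √(49255.556/8) = 78.4662
CV = 78.4662 / 581.2222 = 0.13500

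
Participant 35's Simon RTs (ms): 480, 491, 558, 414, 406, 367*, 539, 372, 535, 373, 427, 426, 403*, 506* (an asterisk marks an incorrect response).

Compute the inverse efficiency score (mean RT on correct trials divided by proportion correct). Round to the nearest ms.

Correct trials (n=11): 480, 491, 558, 414, 406, 539, 372, 535, 373, 427, 426
Mean correct RT = 5021/11 = 456.4545 ms
Proportion correct = 11/14
IES = 456.4545 / (11/14) = 580.942 ms

581 ms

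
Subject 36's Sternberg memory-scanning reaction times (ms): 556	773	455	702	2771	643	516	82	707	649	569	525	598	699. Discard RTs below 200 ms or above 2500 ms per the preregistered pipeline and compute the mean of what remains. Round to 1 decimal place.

616.0 ms

Excluded: 82, 2771
Retained (n=12): Σ = 7392
Mean = 7392/12 = 616.0000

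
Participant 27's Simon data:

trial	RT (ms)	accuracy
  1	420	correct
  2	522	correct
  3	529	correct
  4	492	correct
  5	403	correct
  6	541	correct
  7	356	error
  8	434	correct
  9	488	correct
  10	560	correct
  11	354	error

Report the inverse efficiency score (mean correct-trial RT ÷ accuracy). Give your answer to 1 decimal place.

596.0 ms

Correct trials (n=9): 420, 522, 529, 492, 403, 541, 434, 488, 560
Mean correct RT = 4389/9 = 487.6667 ms
Proportion correct = 9/11
IES = 487.6667 / (9/11) = 596.037 ms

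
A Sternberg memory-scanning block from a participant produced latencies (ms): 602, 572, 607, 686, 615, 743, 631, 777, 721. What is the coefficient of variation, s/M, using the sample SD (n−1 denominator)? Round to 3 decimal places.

n = 9, Σ = 5954, M = 661.5556
Σ(x−M)² = 41736.222; s = √(41736.222/8) = 72.2290
CV = 72.2290 / 661.5556 = 0.10918

0.109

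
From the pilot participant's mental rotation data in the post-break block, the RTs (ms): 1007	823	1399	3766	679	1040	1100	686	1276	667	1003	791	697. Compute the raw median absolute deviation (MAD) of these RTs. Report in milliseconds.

Sorted: 667, 679, 686, 697, 791, 823, 1003, 1007, 1040, 1100, 1276, 1399, 3766 → median = 1003
|x − 1003|: 4, 180, 396, 2763, 324, 37, 97, 317, 273, 336, 0, 212, 306
Sorted deviations: 0, 4, 37, 97, 180, 212, 273, 306, 317, 324, 336, 396, 2763 → MAD = 273

273 ms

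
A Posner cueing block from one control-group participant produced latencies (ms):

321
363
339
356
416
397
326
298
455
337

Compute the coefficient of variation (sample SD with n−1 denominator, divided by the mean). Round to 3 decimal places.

n = 10, Σ = 3608, M = 360.8000
Σ(x−M)² = 21039.600; s = √(21039.600/9) = 48.3501
CV = 48.3501 / 360.8000 = 0.13401

0.134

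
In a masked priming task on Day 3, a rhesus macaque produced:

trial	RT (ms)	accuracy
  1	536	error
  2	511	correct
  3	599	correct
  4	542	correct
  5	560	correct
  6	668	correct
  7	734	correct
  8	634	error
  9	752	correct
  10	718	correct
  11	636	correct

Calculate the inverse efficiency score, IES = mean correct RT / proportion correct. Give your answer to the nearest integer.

Correct trials (n=9): 511, 599, 542, 560, 668, 734, 752, 718, 636
Mean correct RT = 5720/9 = 635.5556 ms
Proportion correct = 9/11
IES = 635.5556 / (9/11) = 776.790 ms

777 ms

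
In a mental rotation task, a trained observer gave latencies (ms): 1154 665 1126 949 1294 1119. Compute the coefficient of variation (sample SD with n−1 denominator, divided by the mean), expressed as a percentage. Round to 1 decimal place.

n = 6, Σ = 6307, M = 1051.1667
Σ(x−M)² = 239306.833; s = √(239306.833/5) = 218.7724
CV = 218.7724 / 1051.1667 = 0.20812 = 20.812%

20.8%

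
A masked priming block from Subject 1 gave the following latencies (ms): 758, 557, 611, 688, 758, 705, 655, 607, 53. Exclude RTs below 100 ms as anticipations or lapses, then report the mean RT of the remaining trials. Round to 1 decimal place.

Excluded: 53
Retained (n=8): Σ = 5339
Mean = 5339/8 = 667.3750

667.4 ms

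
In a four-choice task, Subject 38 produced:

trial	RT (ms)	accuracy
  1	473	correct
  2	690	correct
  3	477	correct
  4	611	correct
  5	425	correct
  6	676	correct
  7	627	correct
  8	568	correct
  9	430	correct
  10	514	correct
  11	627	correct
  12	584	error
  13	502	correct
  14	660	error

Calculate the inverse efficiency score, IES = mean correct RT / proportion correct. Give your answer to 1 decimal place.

Correct trials (n=12): 473, 690, 477, 611, 425, 676, 627, 568, 430, 514, 627, 502
Mean correct RT = 6620/12 = 551.6667 ms
Proportion correct = 12/14
IES = 551.6667 / (12/14) = 643.611 ms

643.6 ms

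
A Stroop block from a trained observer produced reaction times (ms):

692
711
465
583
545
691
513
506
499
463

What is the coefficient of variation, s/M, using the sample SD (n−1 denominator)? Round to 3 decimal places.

0.171

n = 10, Σ = 5668, M = 566.8000
Σ(x−M)² = 84957.600; s = √(84957.600/9) = 97.1583
CV = 97.1583 / 566.8000 = 0.17142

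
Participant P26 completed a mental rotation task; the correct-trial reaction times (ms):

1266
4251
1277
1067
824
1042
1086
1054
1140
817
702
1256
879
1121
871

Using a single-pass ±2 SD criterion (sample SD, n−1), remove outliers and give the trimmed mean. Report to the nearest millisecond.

n = 15, ΣRT = 18653, M = 1243.533
Σ(x−M)² = 10127751.73; s = √(10127751.73/14) = 850.536
Cutoffs: 1243.533 ± 2·850.536 → [-457.5, 2944.6]
Outside: 4251 → excluded.
Retained (n=14): Σ = 14402, mean = 14402/14 = 1028.714

1029 ms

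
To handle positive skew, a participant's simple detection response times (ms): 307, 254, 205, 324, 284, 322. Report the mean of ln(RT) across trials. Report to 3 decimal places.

ln(RT): 5.7268, 5.5373, 5.3230, 5.7807, 5.6490, 5.7746
Σ ln(RT) = 33.7915
Mean = 33.7915/6 = 5.63191

5.632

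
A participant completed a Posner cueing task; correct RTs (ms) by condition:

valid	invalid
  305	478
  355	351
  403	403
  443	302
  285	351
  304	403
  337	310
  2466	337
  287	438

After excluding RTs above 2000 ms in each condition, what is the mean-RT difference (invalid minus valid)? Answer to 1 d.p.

valid: exclude 2466
M(valid) = 2719/8 = 339.875
M(invalid) = 3373/9 = 374.778
Difference = 374.778 − 339.875 = 34.903 ms

34.9 ms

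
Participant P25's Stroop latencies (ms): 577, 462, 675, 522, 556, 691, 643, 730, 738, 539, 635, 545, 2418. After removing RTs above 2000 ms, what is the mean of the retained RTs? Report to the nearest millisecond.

609 ms

Excluded: 2418
Retained (n=12): Σ = 7313
Mean = 7313/12 = 609.4167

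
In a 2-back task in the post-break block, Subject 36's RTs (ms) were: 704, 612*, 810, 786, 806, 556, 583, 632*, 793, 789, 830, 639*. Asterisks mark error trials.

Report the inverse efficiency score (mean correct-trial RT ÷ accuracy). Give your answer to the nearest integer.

Correct trials (n=9): 704, 810, 786, 806, 556, 583, 793, 789, 830
Mean correct RT = 6657/9 = 739.6667 ms
Proportion correct = 9/12
IES = 739.6667 / (9/12) = 986.222 ms

986 ms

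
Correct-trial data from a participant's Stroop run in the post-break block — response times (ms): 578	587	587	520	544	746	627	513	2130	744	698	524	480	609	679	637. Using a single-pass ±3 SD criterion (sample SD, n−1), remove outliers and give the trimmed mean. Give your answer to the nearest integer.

605 ms

n = 16, ΣRT = 11203, M = 700.188
Σ(x−M)² = 2278478.44; s = √(2278478.44/15) = 389.742
Cutoffs: 700.188 ± 3·389.742 → [-469.0, 1869.4]
Outside: 2130 → excluded.
Retained (n=15): Σ = 9073, mean = 9073/15 = 604.867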